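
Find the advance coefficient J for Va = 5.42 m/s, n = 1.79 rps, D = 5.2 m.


Formula: J = Va / (n * D)
Step 1 — n * D = 1.79 * 5.2 = 9.308
Step 2 — J = 5.42 / 9.308 ≈ 0.58229 (5 s.f.)

0.58229


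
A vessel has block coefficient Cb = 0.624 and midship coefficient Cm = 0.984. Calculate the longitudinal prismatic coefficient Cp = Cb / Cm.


Formula: Cp = Cb / Cm
Substituting: Cp = 0.624 / 0.984
Result: Cp ≈ 0.63415 (5 s.f.)

0.63415


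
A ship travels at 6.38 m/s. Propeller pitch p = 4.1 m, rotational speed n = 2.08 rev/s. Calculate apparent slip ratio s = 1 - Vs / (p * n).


Formula: s = 1 - Vs / (p * n)
Step 1 — p * n = 4.1 * 2.08 = 8.528
Step 2 — Vs / (p*n) = 6.38 / 8.528 = 0.748124 (6 d.p.)
Step 3 — s = 1 - 0.748124 = 0.251876

0.251876


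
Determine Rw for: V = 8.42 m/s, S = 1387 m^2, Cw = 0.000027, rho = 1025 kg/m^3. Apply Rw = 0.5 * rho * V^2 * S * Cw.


Formula: Rw = 0.5 * rho * V^2 * S * Cw
Step 1 — V^2 = 8.42^2 = 70.8964
Step 2 — 0.5 * rho * V^2 = 0.5 * 1025 * 70.8964 = 36334.405
Step 3 — Rw = 36334.405 * 1387 * 0.000027 ≈ 1360.7 N (5 s.f.)

1360.7 N


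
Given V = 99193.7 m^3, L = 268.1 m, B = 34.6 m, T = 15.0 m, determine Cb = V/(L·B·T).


Formula: Cb = V / (L * B * T)
Step 1 — L * B * T = 268.1 * 34.6 * 15.0 = 139143.9 m^3
Step 2 — Cb = 99193.7 / 139143.9 ≈ 0.71289 (5 s.f.)

0.71289


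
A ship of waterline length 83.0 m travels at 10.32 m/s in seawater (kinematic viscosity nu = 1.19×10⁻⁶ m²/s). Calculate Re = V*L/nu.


Formula: Re = V * L / nu
Step 1 — V * L = 10.32 * 83.0 = 856.56 m^2/s
Step 2 — Re = 856.56 / 1.19e-6 = 7.20e+08

7.20e+08


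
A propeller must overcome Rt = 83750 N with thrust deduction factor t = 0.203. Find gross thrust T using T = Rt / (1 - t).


Formula: T = Rt / (1 - t)
Step 1 — (1 - t) = 1 - 0.203 = 0.797
Step 2 — T = 83750 / 0.797 ≈ 105080 N (5 s.f.)

105080 N


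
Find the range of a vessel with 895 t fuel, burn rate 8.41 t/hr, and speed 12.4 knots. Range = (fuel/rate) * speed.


Formula: endurance = fuel / rate; range = endurance * speed
Step 1 — endurance = 895 / 8.41 = 106.4209 hours
Step 2 — range = 106.4209 * 12.4 ≈ 1319.6 nautical miles (5 s.f.)

1319.6 NM


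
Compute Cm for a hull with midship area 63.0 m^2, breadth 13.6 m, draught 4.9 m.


Formula: Cm = Am / (B * T)
Step 1 — B * T = 13.6 * 4.9 = 66.64 m^2
Step 2 — Cm = 63.0 / 66.64 ≈ 0.94538 (5 s.f.)

0.94538


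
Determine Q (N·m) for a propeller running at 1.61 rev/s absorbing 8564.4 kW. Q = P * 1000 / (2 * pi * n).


Formula: Q = P_W / (2 * pi * n)
Step 1 — P_W = 8564.4 kW * 1000 = 8564400.0 W
Step 2 — 2 * pi * n = 2 * pi * 1.61 = 10.115928
Step 3 — Q = 8564400.0 / 10.115928 ≈ 846630 N·m (5 s.f.)

846630 N·m


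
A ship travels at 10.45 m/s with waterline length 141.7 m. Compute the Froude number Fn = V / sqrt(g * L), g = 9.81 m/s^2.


Formula: Fn = V / sqrt(g * L)
Step 1 — g * L = 9.81 * 141.7 = 1390.077
Step 2 — sqrt(g * L) = sqrt(1390.077) = 37.283736
Step 3 — Fn = 10.45 / 37.283736 ≈ 0.28028 (5 s.f.)

0.28028


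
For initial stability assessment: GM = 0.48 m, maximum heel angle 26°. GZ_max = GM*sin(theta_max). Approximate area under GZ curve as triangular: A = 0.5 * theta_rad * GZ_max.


Formula: GZ_max = GM * sin(theta); Area = 0.5 * theta_rad * GZ_max
Step 1 — GZ_max = 0.48 * sin(26°) = 0.48 * 0.438371 = 0.210418 m
Step 2 — theta_rad = 26 * pi/180 = 0.453786 rad
Step 3 — Area = 0.5 * 0.453786 * 0.210418 ≈ 0.047742 m·rad (5 s.f.)

0.047742 m·rad


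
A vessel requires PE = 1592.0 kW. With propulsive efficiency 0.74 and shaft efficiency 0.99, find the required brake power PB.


Formula: PB = PE / (eta_D * eta_S)
Step 1 — combined efficiency = eta_D * eta_S = 0.74 * 0.99 = 0.7326
Step 2 — PB = 1592.0 / 0.7326 ≈ 2173.1 kW (5 s.f.)

2173.1 kW


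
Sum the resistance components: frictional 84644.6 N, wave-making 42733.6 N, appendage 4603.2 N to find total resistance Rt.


Formula: Rt = Rf + Rw + Ra
Substituting: Rt = 84644.6 + 42733.6 + 4603.2
Result: Rt = 131981.4 N

131981.4 N


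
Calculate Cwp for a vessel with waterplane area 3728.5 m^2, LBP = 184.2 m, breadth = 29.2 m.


Formula: Cwp = Aw / (L * B)
Step 1 — L * B = 184.2 * 29.2 = 5378.64 m^2
Step 2 — Cwp = 3728.5 / 5378.64 ≈ 0.69320 (5 s.f.)

0.69320


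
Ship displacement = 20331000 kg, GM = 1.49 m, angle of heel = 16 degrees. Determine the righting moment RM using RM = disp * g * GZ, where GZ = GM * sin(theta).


Formula: GZ = GM * sin(theta); RM = disp * g * GZ
Step 1 — GZ = 1.49 * sin(16°) = 1.49 * 0.275637 = 0.410699 m
Step 2 — RM = 20331000 * 9.81 * 0.410699 ≈ 81913000 N·m (5 s.f.)

81913000 N·m


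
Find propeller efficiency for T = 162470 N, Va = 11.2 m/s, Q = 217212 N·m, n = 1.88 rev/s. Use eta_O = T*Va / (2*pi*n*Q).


Formula: eta = T * Va / (2 * pi * n * Q)
Step 1 — numerator = T * Va = 162470 * 11.2 = 1819664.0
Step 2 — 2 * pi * n = 2 * pi * 1.88 = 11.812388
Step 3 — denominator = 11.812388 * 217212 = 2565792.42
Step 4 — eta = 1819664.0 / 2565792.42 ≈ 0.70920 (5 s.f.)

0.70920


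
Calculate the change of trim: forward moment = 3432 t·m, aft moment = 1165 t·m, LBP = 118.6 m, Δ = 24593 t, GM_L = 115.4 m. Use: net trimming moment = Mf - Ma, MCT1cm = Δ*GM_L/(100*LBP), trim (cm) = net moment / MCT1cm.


Formula: net trimming moment = Mf - Ma; MCT1cm = Δ*GM_L/(100*LBP); trim = net moment / MCT1cm
Step 1 — net trimming moment = 3432 - 1165 = 2267 t·m
Step 2 — MCT1cm = 24593 * 115.4 / (100 * 118.6) = 239.2945 t·m/cm
Step 3 — trim = 2267 / 239.2945 ≈ 9.4737 cm (5 s.f.)

9.4737 cm


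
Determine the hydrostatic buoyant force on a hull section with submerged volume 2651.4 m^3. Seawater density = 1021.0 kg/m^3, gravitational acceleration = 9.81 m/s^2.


Formula: Fb = rho * g * V
Substituting: Fb = 1021.0 * 9.81 * 2651.4
Intermediate: 1021.0 * 9.81 = 10016.01
Result: Fb = 10016.01 * 2651.4 ≈ 26556000 N (5 s.f.)

26556000 N


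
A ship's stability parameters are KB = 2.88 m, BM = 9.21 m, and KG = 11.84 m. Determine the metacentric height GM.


Formula: GM = KB + BM - KG
Step 1 — KM = KB + BM = 2.88 + 9.21 = 12.09 m
Step 2 — GM = KM - KG = 12.09 - 11.84 = 0.25 m

0.25 m


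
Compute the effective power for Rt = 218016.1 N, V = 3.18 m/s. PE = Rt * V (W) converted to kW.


Formula: PE = Rt * V / 1000 (kW)
Step 1 — PE (W) = 218016.1 * 3.18 = 693291.198 W
Step 2 — PE (kW) = 693291.198 / 1000 ≈ 693.29 kW (5 s.f.)

693.29 kW


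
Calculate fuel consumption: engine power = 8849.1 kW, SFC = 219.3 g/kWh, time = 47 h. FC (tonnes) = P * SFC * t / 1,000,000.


Formula: FC (tonnes) = P * SFC * t / 1,000,000
Step 1 — P * SFC * t = 8849.1 * 219.3 * 47 = 91208558.61 g
Step 2 — FC (tonnes) = 91208558.61 / 1,000,000 ≈ 91.209 tonnes (5 s.f.)

91.209 tonnes


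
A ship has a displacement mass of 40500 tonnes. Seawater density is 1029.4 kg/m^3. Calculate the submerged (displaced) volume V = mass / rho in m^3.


Formula: V = mass / rho
Step 1 — convert tonnes to kg: 40500 t * 1000 = 40500000 kg
Step 2 — V = 40500000 / 1029.4 ≈ 39343 m^3 (5 s.f.)

39343 m^3


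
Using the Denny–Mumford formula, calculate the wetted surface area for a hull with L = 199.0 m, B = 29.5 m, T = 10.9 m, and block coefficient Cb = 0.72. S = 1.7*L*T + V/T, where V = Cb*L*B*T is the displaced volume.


Formula: S = 1.7*L*T + V/T with V = Cb*L*B*T, i.e. S = L * (1.7*T + Cb*B)
Step 1 — 1.7*T = 1.7 * 10.9 = 18.53 m
Step 2 — Cb*B = 0.72 * 29.5 = 21.24 m
Step 3 — 1.7*T + Cb*B = 18.53 + 21.24 = 39.77 m
Step 4 — S = 199.0 * 39.77 ≈ 7914.2 m^2 (5 s.f.)

7914.2 m^2


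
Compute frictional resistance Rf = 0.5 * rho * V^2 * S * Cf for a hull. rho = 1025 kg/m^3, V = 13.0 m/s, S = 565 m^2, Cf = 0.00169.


Formula: Rf = 0.5 * rho * V^2 * S * Cf
Step 1 — V^2 = 13.0^2 = 169.0
Step 2 — 0.5 * rho * V^2 = 0.5 * 1025 * 169.0 = 86612.5
Step 3 — Rf = 86612.5 * 565 * 0.00169 ≈ 82702 N (5 s.f.)

82702 N


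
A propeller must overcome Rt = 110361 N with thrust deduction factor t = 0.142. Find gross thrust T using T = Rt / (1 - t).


Formula: T = Rt / (1 - t)
Step 1 — (1 - t) = 1 - 0.142 = 0.858
Step 2 — T = 110361 / 0.858 ≈ 128630 N (5 s.f.)

128630 N


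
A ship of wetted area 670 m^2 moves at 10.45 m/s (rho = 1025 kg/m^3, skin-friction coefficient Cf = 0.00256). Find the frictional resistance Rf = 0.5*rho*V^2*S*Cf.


Formula: Rf = 0.5 * rho * V^2 * S * Cf
Step 1 — V^2 = 10.45^2 = 109.2025
Step 2 — 0.5 * rho * V^2 = 0.5 * 1025 * 109.2025 = 55966.28125
Step 3 — Rf = 55966.28125 * 670 * 0.00256 ≈ 95993 N (5 s.f.)

95993 N


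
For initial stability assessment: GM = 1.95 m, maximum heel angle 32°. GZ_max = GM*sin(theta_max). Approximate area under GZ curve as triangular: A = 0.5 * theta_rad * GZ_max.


Formula: GZ_max = GM * sin(theta); Area = 0.5 * theta_rad * GZ_max
Step 1 — GZ_max = 1.95 * sin(32°) = 1.95 * 0.529919 = 1.033342 m
Step 2 — theta_rad = 32 * pi/180 = 0.558505 rad
Step 3 — Area = 0.5 * 0.558505 * 1.033342 ≈ 0.28856 m·rad (5 s.f.)

0.28856 m·rad


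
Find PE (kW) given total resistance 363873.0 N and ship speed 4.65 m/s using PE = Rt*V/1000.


Formula: PE = Rt * V / 1000 (kW)
Step 1 — PE (W) = 363873.0 * 4.65 = 1692009.45 W
Step 2 — PE (kW) = 1692009.45 / 1000 ≈ 1692.0 kW (5 s.f.)

1692.0 kW


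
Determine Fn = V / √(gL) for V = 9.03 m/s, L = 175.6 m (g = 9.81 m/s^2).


Formula: Fn = V / sqrt(g * L)
Step 1 — g * L = 9.81 * 175.6 = 1722.636
Step 2 — sqrt(g * L) = sqrt(1722.636) = 41.50465
Step 3 — Fn = 9.03 / 41.50465 ≈ 0.21757 (5 s.f.)

0.21757


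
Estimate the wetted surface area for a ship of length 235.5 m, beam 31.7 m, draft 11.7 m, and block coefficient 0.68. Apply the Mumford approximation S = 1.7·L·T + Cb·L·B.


Formula: S = 1.7*L*T + V/T with V = Cb*L*B*T, i.e. S = L * (1.7*T + Cb*B)
Step 1 — 1.7*T = 1.7 * 11.7 = 19.89 m
Step 2 — Cb*B = 0.68 * 31.7 = 21.556 m
Step 3 — 1.7*T + Cb*B = 19.89 + 21.556 = 41.446 m
Step 4 — S = 235.5 * 41.446 ≈ 9760.5 m^2 (5 s.f.)

9760.5 m^2


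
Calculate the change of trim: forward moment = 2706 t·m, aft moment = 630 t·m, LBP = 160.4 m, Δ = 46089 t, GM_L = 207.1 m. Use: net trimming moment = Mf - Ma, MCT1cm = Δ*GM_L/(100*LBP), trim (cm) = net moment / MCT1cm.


Formula: net trimming moment = Mf - Ma; MCT1cm = Δ*GM_L/(100*LBP); trim = net moment / MCT1cm
Step 1 — net trimming moment = 2706 - 630 = 2076 t·m
Step 2 — MCT1cm = 46089 * 207.1 / (100 * 160.4) = 595.0768 t·m/cm
Step 3 — trim = 2076 / 595.0768 ≈ 3.4886 cm (5 s.f.)

3.4886 cm


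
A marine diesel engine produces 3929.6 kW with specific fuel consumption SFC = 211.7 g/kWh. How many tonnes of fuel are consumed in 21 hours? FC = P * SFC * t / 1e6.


Formula: FC (tonnes) = P * SFC * t / 1,000,000
Step 1 — P * SFC * t = 3929.6 * 211.7 * 21 = 17469822.72 g
Step 2 — FC (tonnes) = 17469822.72 / 1,000,000 ≈ 17.470 tonnes (5 s.f.)

17.470 tonnes


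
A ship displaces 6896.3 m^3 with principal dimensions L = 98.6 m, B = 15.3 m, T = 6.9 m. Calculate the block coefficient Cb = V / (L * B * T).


Formula: Cb = V / (L * B * T)
Step 1 — L * B * T = 98.6 * 15.3 * 6.9 = 10409.202 m^3
Step 2 — Cb = 6896.3 / 10409.202 ≈ 0.66252 (5 s.f.)

0.66252


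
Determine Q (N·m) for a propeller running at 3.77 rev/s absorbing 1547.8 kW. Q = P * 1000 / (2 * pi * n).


Formula: Q = P_W / (2 * pi * n)
Step 1 — P_W = 1547.8 kW * 1000 = 1547800.0 W
Step 2 — 2 * pi * n = 2 * pi * 3.77 = 23.687609
Step 3 — Q = 1547800.0 / 23.687609 ≈ 65342 N·m (5 s.f.)

65342 N·m


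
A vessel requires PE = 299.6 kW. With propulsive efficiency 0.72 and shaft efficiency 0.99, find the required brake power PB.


Formula: PB = PE / (eta_D * eta_S)
Step 1 — combined efficiency = eta_D * eta_S = 0.72 * 0.99 = 0.7128
Step 2 — PB = 299.6 / 0.7128 ≈ 420.31 kW (5 s.f.)

420.31 kW


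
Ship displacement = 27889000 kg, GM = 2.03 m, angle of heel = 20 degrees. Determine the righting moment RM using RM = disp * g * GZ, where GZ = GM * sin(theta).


Formula: GZ = GM * sin(theta); RM = disp * g * GZ
Step 1 — GZ = 2.03 * sin(20°) = 2.03 * 0.34202 = 0.694301 m
Step 2 — RM = 27889000 * 9.81 * 0.694301 ≈ 189950000 N·m (5 s.f.)

189950000 N·m


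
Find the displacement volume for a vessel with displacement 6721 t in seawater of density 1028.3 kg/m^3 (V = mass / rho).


Formula: V = mass / rho
Step 1 — convert tonnes to kg: 6721 t * 1000 = 6721000 kg
Step 2 — V = 6721000 / 1028.3 ≈ 6536.0 m^3 (5 s.f.)

6536.0 m^3


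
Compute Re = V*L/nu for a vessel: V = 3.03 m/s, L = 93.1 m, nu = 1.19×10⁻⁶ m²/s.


Formula: Re = V * L / nu
Step 1 — V * L = 3.03 * 93.1 = 282.093 m^2/s
Step 2 — Re = 282.093 / 1.19e-6 = 2.37e+08

2.37e+08


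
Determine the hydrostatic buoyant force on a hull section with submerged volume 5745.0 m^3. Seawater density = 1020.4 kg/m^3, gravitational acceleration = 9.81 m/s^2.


Formula: Fb = rho * g * V
Substituting: Fb = 1020.4 * 9.81 * 5745.0
Intermediate: 1020.4 * 9.81 = 10010.124
Result: Fb = 10010.124 * 5745.0 ≈ 57508000 N (5 s.f.)

57508000 N


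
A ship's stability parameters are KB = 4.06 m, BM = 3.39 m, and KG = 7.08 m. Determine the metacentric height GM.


Formula: GM = KB + BM - KG
Step 1 — KM = KB + BM = 4.06 + 3.39 = 7.45 m
Step 2 — GM = KM - KG = 7.45 - 7.08 = 0.37 m

0.37 m


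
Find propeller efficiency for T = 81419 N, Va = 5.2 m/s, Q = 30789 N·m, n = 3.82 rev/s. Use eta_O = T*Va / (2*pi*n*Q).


Formula: eta = T * Va / (2 * pi * n * Q)
Step 1 — numerator = T * Va = 81419 * 5.2 = 423378.8
Step 2 — 2 * pi * n = 2 * pi * 3.82 = 24.001768
Step 3 — denominator = 24.001768 * 30789 = 738990.43
Step 4 — eta = 423378.8 / 738990.43 ≈ 0.57292 (5 s.f.)

0.57292


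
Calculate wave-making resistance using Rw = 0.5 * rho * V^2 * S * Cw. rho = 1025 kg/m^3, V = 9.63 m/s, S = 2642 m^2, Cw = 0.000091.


Formula: Rw = 0.5 * rho * V^2 * S * Cw
Step 1 — V^2 = 9.63^2 = 92.7369
Step 2 — 0.5 * rho * V^2 = 0.5 * 1025 * 92.7369 = 47527.66125
Step 3 — Rw = 47527.66125 * 2642 * 0.000091 ≈ 11427 N (5 s.f.)

11427 N


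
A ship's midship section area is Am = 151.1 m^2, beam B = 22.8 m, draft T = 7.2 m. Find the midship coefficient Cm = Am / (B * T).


Formula: Cm = Am / (B * T)
Step 1 — B * T = 22.8 * 7.2 = 164.16 m^2
Step 2 — Cm = 151.1 / 164.16 ≈ 0.92044 (5 s.f.)

0.92044


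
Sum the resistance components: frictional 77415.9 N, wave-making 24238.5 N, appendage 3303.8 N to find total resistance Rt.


Formula: Rt = Rf + Rw + Ra
Substituting: Rt = 77415.9 + 24238.5 + 3303.8
Result: Rt = 104958.2 N

104958.2 N


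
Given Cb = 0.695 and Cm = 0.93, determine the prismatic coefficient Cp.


Formula: Cp = Cb / Cm
Substituting: Cp = 0.695 / 0.93
Result: Cp ≈ 0.74731 (5 s.f.)

0.74731


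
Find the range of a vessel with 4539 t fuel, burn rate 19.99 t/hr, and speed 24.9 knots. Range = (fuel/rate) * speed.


Formula: endurance = fuel / rate; range = endurance * speed
Step 1 — endurance = 4539 / 19.99 = 227.0635 hours
Step 2 — range = 227.0635 * 24.9 ≈ 5653.9 nautical miles (5 s.f.)

5653.9 NM


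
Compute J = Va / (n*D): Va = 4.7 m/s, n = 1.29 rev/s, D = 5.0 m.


Formula: J = Va / (n * D)
Step 1 — n * D = 1.29 * 5.0 = 6.45
Step 2 — J = 4.7 / 6.45 ≈ 0.72868 (5 s.f.)

0.72868


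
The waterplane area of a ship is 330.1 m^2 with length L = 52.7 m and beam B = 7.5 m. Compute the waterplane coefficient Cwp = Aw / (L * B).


Formula: Cwp = Aw / (L * B)
Step 1 — L * B = 52.7 * 7.5 = 395.25 m^2
Step 2 — Cwp = 330.1 / 395.25 ≈ 0.83517 (5 s.f.)

0.83517


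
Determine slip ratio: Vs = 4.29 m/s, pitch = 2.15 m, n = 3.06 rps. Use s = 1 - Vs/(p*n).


Formula: s = 1 - Vs / (p * n)
Step 1 — p * n = 2.15 * 3.06 = 6.579
Step 2 — Vs / (p*n) = 4.29 / 6.579 = 0.652075 (6 d.p.)
Step 3 — s = 1 - 0.652075 = 0.347925

0.347925


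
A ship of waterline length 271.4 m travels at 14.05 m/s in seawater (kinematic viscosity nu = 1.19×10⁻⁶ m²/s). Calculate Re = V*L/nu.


Formula: Re = V * L / nu
Step 1 — V * L = 14.05 * 271.4 = 3813.17 m^2/s
Step 2 — Re = 3813.17 / 1.19e-6 = 3.20e+09

3.20e+09


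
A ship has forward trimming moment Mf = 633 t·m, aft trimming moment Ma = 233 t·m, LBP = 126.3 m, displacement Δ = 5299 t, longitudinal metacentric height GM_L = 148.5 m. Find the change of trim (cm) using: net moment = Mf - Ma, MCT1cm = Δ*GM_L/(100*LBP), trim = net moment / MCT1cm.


Formula: net trimming moment = Mf - Ma; MCT1cm = Δ*GM_L/(100*LBP); trim = net moment / MCT1cm
Step 1 — net trimming moment = 633 - 233 = 400 t·m
Step 2 — MCT1cm = 5299 * 148.5 / (100 * 126.3) = 62.3042 t·m/cm
Step 3 — trim = 400 / 62.3042 ≈ 6.4201 cm (5 s.f.)

6.4201 cm


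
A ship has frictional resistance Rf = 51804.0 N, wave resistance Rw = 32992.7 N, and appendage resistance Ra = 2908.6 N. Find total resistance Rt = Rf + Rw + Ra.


Formula: Rt = Rf + Rw + Ra
Substituting: Rt = 51804.0 + 32992.7 + 2908.6
Result: Rt = 87705.3 N

87705.3 N


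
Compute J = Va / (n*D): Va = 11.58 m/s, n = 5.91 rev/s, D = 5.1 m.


Formula: J = Va / (n * D)
Step 1 — n * D = 5.91 * 5.1 = 30.141
Step 2 — J = 11.58 / 30.141 ≈ 0.38419 (5 s.f.)

0.38419


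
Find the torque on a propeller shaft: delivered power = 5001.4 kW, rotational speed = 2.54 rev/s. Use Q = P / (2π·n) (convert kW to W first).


Formula: Q = P_W / (2 * pi * n)
Step 1 — P_W = 5001.4 kW * 1000 = 5001400.0 W
Step 2 — 2 * pi * n = 2 * pi * 2.54 = 15.959291
Step 3 — Q = 5001400.0 / 15.959291 ≈ 313380 N·m (5 s.f.)

313380 N·m


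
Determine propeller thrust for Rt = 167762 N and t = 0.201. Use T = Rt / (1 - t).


Formula: T = Rt / (1 - t)
Step 1 — (1 - t) = 1 - 0.201 = 0.799
Step 2 — T = 167762 / 0.799 ≈ 209960 N (5 s.f.)

209960 N


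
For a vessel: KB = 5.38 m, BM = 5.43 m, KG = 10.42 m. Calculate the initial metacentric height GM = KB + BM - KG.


Formula: GM = KB + BM - KG
Step 1 — KM = KB + BM = 5.38 + 5.43 = 10.81 m
Step 2 — GM = KM - KG = 10.81 - 10.42 = 0.39 m

0.39 m


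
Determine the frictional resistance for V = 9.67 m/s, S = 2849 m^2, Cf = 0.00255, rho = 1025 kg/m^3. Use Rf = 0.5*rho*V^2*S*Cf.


Formula: Rf = 0.5 * rho * V^2 * S * Cf
Step 1 — V^2 = 9.67^2 = 93.5089
Step 2 — 0.5 * rho * V^2 = 0.5 * 1025 * 93.5089 = 47923.31125
Step 3 — Rf = 47923.31125 * 2849 * 0.00255 ≈ 348160 N (5 s.f.)

348160 N


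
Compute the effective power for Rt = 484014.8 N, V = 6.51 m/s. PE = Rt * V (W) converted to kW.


Formula: PE = Rt * V / 1000 (kW)
Step 1 — PE (W) = 484014.8 * 6.51 = 3150936.348 W
Step 2 — PE (kW) = 3150936.348 / 1000 ≈ 3150.9 kW (5 s.f.)

3150.9 kW


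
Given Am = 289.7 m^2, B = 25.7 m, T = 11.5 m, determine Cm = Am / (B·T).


Formula: Cm = Am / (B * T)
Step 1 — B * T = 25.7 * 11.5 = 295.55 m^2
Step 2 — Cm = 289.7 / 295.55 ≈ 0.98021 (5 s.f.)

0.98021


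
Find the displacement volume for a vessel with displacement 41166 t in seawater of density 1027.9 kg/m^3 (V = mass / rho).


Formula: V = mass / rho
Step 1 — convert tonnes to kg: 41166 t * 1000 = 41166000 kg
Step 2 — V = 41166000 / 1027.9 ≈ 40049 m^3 (5 s.f.)

40049 m^3


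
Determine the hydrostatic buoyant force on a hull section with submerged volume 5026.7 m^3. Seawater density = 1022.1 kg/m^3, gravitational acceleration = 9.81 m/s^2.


Formula: Fb = rho * g * V
Substituting: Fb = 1022.1 * 9.81 * 5026.7
Intermediate: 1022.1 * 9.81 = 10026.801
Result: Fb = 10026.801 * 5026.7 ≈ 50402000 N (5 s.f.)

50402000 N


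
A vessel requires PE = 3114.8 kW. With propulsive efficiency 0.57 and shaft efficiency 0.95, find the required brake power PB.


Formula: PB = PE / (eta_D * eta_S)
Step 1 — combined efficiency = eta_D * eta_S = 0.57 * 0.95 = 0.5415
Step 2 — PB = 3114.8 / 0.5415 ≈ 5752.2 kW (5 s.f.)

5752.2 kW


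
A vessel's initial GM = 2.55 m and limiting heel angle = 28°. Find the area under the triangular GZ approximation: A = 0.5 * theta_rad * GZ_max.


Formula: GZ_max = GM * sin(theta); Area = 0.5 * theta_rad * GZ_max
Step 1 — GZ_max = 2.55 * sin(28°) = 2.55 * 0.469472 = 1.197154 m
Step 2 — theta_rad = 28 * pi/180 = 0.488692 rad
Step 3 — Area = 0.5 * 0.488692 * 1.197154 ≈ 0.29252 m·rad (5 s.f.)

0.29252 m·rad


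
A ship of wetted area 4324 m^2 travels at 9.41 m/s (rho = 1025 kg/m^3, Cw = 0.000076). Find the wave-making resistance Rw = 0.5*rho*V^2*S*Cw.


Formula: Rw = 0.5 * rho * V^2 * S * Cw
Step 1 — V^2 = 9.41^2 = 88.5481
Step 2 — 0.5 * rho * V^2 = 0.5 * 1025 * 88.5481 = 45380.90125
Step 3 — Rw = 45380.90125 * 4324 * 0.000076 ≈ 14913 N (5 s.f.)

14913 N


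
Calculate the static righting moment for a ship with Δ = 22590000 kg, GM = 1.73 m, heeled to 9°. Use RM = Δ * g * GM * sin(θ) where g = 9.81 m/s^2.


Formula: GZ = GM * sin(theta); RM = disp * g * GZ
Step 1 — GZ = 1.73 * sin(9°) = 1.73 * 0.156434 = 0.270631 m
Step 2 — RM = 22590000 * 9.81 * 0.270631 ≈ 59974000 N·m (5 s.f.)

59974000 N·m


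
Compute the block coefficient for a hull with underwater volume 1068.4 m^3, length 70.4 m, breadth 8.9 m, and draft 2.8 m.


Formula: Cb = V / (L * B * T)
Step 1 — L * B * T = 70.4 * 8.9 * 2.8 = 1754.368 m^3
Step 2 — Cb = 1068.4 / 1754.368 ≈ 0.60899 (5 s.f.)

0.60899


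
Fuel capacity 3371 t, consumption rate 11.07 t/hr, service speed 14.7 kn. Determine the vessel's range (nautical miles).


Formula: endurance = fuel / rate; range = endurance * speed
Step 1 — endurance = 3371 / 11.07 = 304.5167 hours
Step 2 — range = 304.5167 * 14.7 ≈ 4476.4 nautical miles (5 s.f.)

4476.4 NM


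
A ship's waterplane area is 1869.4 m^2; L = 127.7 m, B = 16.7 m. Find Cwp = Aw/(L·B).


Formula: Cwp = Aw / (L * B)
Step 1 — L * B = 127.7 * 16.7 = 2132.59 m^2
Step 2 — Cwp = 1869.4 / 2132.59 ≈ 0.87659 (5 s.f.)

0.87659


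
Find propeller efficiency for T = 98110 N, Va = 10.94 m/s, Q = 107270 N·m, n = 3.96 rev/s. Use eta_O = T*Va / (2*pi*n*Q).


Formula: eta = T * Va / (2 * pi * n * Q)
Step 1 — numerator = T * Va = 98110 * 10.94 = 1073323.4
Step 2 — 2 * pi * n = 2 * pi * 3.96 = 24.881414
Step 3 — denominator = 24.881414 * 107270 = 2669029.28
Step 4 — eta = 1073323.4 / 2669029.28 ≈ 0.40214 (5 s.f.)

0.40214


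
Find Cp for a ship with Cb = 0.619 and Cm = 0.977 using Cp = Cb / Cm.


Formula: Cp = Cb / Cm
Substituting: Cp = 0.619 / 0.977
Result: Cp ≈ 0.63357 (5 s.f.)

0.63357


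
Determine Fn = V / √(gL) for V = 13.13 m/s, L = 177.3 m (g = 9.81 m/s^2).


Formula: Fn = V / sqrt(g * L)
Step 1 — g * L = 9.81 * 177.3 = 1739.313
Step 2 — sqrt(g * L) = sqrt(1739.313) = 41.705072
Step 3 — Fn = 13.13 / 41.705072 ≈ 0.31483 (5 s.f.)

0.31483


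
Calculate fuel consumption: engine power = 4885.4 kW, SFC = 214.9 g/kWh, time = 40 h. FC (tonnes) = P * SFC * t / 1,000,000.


Formula: FC (tonnes) = P * SFC * t / 1,000,000
Step 1 — P * SFC * t = 4885.4 * 214.9 * 40 = 41994898.4 g
Step 2 — FC (tonnes) = 41994898.4 / 1,000,000 ≈ 41.995 tonnes (5 s.f.)

41.995 tonnes


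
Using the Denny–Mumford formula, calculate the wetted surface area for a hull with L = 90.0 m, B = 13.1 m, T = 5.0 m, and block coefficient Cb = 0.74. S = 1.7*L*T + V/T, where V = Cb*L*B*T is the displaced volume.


Formula: S = 1.7*L*T + V/T with V = Cb*L*B*T, i.e. S = L * (1.7*T + Cb*B)
Step 1 — 1.7*T = 1.7 * 5.0 = 8.5 m
Step 2 — Cb*B = 0.74 * 13.1 = 9.694 m
Step 3 — 1.7*T + Cb*B = 8.5 + 9.694 = 18.194 m
Step 4 — S = 90.0 * 18.194 ≈ 1637.5 m^2 (5 s.f.)

1637.5 m^2


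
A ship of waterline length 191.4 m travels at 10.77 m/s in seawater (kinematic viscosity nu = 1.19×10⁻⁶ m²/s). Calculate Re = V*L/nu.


Formula: Re = V * L / nu
Step 1 — V * L = 10.77 * 191.4 = 2061.378 m^2/s
Step 2 — Re = 2061.378 / 1.19e-6 = 1.73e+09

1.73e+09


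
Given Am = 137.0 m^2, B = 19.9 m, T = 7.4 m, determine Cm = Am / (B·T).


Formula: Cm = Am / (B * T)
Step 1 — B * T = 19.9 * 7.4 = 147.26 m^2
Step 2 — Cm = 137.0 / 147.26 ≈ 0.93033 (5 s.f.)

0.93033


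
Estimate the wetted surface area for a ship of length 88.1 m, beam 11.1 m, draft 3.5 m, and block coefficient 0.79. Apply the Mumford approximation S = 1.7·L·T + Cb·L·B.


Formula: S = 1.7*L*T + V/T with V = Cb*L*B*T, i.e. S = L * (1.7*T + Cb*B)
Step 1 — 1.7*T = 1.7 * 3.5 = 5.95 m
Step 2 — Cb*B = 0.79 * 11.1 = 8.769 m
Step 3 — 1.7*T + Cb*B = 5.95 + 8.769 = 14.719 m
Step 4 — S = 88.1 * 14.719 ≈ 1296.7 m^2 (5 s.f.)

1296.7 m^2


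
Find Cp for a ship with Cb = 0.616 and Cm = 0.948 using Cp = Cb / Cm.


Formula: Cp = Cb / Cm
Substituting: Cp = 0.616 / 0.948
Result: Cp ≈ 0.64979 (5 s.f.)

0.64979


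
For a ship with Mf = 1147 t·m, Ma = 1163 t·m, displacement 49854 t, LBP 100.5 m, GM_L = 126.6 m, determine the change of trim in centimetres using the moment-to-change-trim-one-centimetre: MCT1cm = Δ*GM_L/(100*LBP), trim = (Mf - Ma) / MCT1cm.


Formula: net trimming moment = Mf - Ma; MCT1cm = Δ*GM_L/(100*LBP); trim = net moment / MCT1cm
Step 1 — net trimming moment = 1147 - 1163 = -16 t·m
Step 2 — MCT1cm = 49854 * 126.6 / (100 * 100.5) = 628.0116 t·m/cm
Step 3 — trim = -16 / 628.0116 ≈ -0.025477 cm (5 s.f.)

-0.025477 cm


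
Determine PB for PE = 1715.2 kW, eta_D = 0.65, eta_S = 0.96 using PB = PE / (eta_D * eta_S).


Formula: PB = PE / (eta_D * eta_S)
Step 1 — combined efficiency = eta_D * eta_S = 0.65 * 0.96 = 0.624
Step 2 — PB = 1715.2 / 0.624 ≈ 2748.7 kW (5 s.f.)

2748.7 kW


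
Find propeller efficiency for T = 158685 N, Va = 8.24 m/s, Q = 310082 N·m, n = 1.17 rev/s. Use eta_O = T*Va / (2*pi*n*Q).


Formula: eta = T * Va / (2 * pi * n * Q)
Step 1 — numerator = T * Va = 158685 * 8.24 = 1307564.4
Step 2 — 2 * pi * n = 2 * pi * 1.17 = 7.351327
Step 3 — denominator = 7.351327 * 310082 = 2279514.18
Step 4 — eta = 1307564.4 / 2279514.18 ≈ 0.57362 (5 s.f.)

0.57362


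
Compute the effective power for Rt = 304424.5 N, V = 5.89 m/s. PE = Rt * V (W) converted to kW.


Formula: PE = Rt * V / 1000 (kW)
Step 1 — PE (W) = 304424.5 * 5.89 = 1793060.305 W
Step 2 — PE (kW) = 1793060.305 / 1000 ≈ 1793.1 kW (5 s.f.)

1793.1 kW


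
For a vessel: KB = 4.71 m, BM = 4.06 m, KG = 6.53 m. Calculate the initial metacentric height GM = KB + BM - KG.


Formula: GM = KB + BM - KG
Step 1 — KM = KB + BM = 4.71 + 4.06 = 8.77 m
Step 2 — GM = KM - KG = 8.77 - 6.53 = 2.24 m

2.24 m


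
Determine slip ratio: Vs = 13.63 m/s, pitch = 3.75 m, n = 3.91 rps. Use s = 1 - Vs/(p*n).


Formula: s = 1 - Vs / (p * n)
Step 1 — p * n = 3.75 * 3.91 = 14.6625
Step 2 — Vs / (p*n) = 13.63 / 14.6625 = 0.929582 (6 d.p.)
Step 3 — s = 1 - 0.929582 = 0.070418

0.070418


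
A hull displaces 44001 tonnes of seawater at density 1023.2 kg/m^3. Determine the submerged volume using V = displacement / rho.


Formula: V = mass / rho
Step 1 — convert tonnes to kg: 44001 t * 1000 = 44001000 kg
Step 2 — V = 44001000 / 1023.2 ≈ 43003 m^3 (5 s.f.)

43003 m^3


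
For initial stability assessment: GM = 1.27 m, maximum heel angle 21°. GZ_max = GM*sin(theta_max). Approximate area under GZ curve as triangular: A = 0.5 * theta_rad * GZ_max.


Formula: GZ_max = GM * sin(theta); Area = 0.5 * theta_rad * GZ_max
Step 1 — GZ_max = 1.27 * sin(21°) = 1.27 * 0.358368 = 0.455127 m
Step 2 — theta_rad = 21 * pi/180 = 0.366519 rad
Step 3 — Area = 0.5 * 0.366519 * 0.455127 ≈ 0.083406 m·rad (5 s.f.)

0.083406 m·rad


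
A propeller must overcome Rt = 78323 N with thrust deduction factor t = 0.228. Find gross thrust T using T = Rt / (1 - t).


Formula: T = Rt / (1 - t)
Step 1 — (1 - t) = 1 - 0.228 = 0.772
Step 2 — T = 78323 / 0.772 ≈ 101450 N (5 s.f.)

101450 N


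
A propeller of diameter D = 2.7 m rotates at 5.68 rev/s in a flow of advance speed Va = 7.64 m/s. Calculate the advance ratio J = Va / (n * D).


Formula: J = Va / (n * D)
Step 1 — n * D = 5.68 * 2.7 = 15.336
Step 2 — J = 7.64 / 15.336 ≈ 0.49817 (5 s.f.)

0.49817


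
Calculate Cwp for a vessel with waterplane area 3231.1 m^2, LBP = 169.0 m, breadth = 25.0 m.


Formula: Cwp = Aw / (L * B)
Step 1 — L * B = 169.0 * 25.0 = 4225.0 m^2
Step 2 — Cwp = 3231.1 / 4225.0 ≈ 0.76476 (5 s.f.)

0.76476


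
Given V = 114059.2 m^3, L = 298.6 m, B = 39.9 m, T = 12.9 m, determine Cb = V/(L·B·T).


Formula: Cb = V / (L * B * T)
Step 1 — L * B * T = 298.6 * 39.9 * 12.9 = 153692.406 m^3
Step 2 — Cb = 114059.2 / 153692.406 ≈ 0.74213 (5 s.f.)

0.74213


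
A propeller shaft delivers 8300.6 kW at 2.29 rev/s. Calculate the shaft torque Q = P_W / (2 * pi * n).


Formula: Q = P_W / (2 * pi * n)
Step 1 — P_W = 8300.6 kW * 1000 = 8300600.0 W
Step 2 — 2 * pi * n = 2 * pi * 2.29 = 14.388494
Step 3 — Q = 8300600.0 / 14.388494 ≈ 576890 N·m (5 s.f.)

576890 N·m


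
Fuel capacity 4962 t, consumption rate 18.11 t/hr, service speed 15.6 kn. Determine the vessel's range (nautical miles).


Formula: endurance = fuel / rate; range = endurance * speed
Step 1 — endurance = 4962 / 18.11 = 273.9923 hours
Step 2 — range = 273.9923 * 15.6 ≈ 4274.3 nautical miles (5 s.f.)

4274.3 NM


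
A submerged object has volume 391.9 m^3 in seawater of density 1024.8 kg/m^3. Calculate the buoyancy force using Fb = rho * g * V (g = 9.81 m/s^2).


Formula: Fb = rho * g * V
Substituting: Fb = 1024.8 * 9.81 * 391.9
Intermediate: 1024.8 * 9.81 = 10053.288
Result: Fb = 10053.288 * 391.9 ≈ 3939900 N (5 s.f.)

3939900 N


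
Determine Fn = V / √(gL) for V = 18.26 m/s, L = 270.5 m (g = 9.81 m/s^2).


Formula: Fn = V / sqrt(g * L)
Step 1 — g * L = 9.81 * 270.5 = 2653.605
Step 2 — sqrt(g * L) = sqrt(2653.605) = 51.513154
Step 3 — Fn = 18.26 / 51.513154 ≈ 0.35447 (5 s.f.)

0.35447


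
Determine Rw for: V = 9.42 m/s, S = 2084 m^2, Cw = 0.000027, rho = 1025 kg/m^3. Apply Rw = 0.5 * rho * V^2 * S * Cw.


Formula: Rw = 0.5 * rho * V^2 * S * Cw
Step 1 — V^2 = 9.42^2 = 88.7364
Step 2 — 0.5 * rho * V^2 = 0.5 * 1025 * 88.7364 = 45477.405
Step 3 — Rw = 45477.405 * 2084 * 0.000027 ≈ 2558.9 N (5 s.f.)

2558.9 N


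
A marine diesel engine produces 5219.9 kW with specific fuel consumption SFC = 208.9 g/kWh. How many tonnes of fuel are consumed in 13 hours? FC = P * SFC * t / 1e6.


Formula: FC (tonnes) = P * SFC * t / 1,000,000
Step 1 — P * SFC * t = 5219.9 * 208.9 * 13 = 14175682.43 g
Step 2 — FC (tonnes) = 14175682.43 / 1,000,000 ≈ 14.176 tonnes (5 s.f.)

14.176 tonnes


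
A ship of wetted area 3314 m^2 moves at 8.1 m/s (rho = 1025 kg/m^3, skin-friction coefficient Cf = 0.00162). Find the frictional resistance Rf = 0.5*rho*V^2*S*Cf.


Formula: Rf = 0.5 * rho * V^2 * S * Cf
Step 1 — V^2 = 8.1^2 = 65.61
Step 2 — 0.5 * rho * V^2 = 0.5 * 1025 * 65.61 = 33625.125
Step 3 — Rf = 33625.125 * 3314 * 0.00162 ≈ 180520 N (5 s.f.)

180520 N


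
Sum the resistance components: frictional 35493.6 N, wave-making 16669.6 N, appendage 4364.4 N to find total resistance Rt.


Formula: Rt = Rf + Rw + Ra
Substituting: Rt = 35493.6 + 16669.6 + 4364.4
Result: Rt = 56527.6 N

56527.6 N


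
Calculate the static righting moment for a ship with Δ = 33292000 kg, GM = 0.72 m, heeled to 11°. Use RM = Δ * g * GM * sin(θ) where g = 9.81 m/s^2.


Formula: GZ = GM * sin(theta); RM = disp * g * GZ
Step 1 — GZ = 0.72 * sin(11°) = 0.72 * 0.190809 = 0.137382 m
Step 2 — RM = 33292000 * 9.81 * 0.137382 ≈ 44868000 N·m (5 s.f.)

44868000 N·m


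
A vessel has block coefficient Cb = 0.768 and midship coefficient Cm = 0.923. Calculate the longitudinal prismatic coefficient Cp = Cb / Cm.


Formula: Cp = Cb / Cm
Substituting: Cp = 0.768 / 0.923
Result: Cp ≈ 0.83207 (5 s.f.)

0.83207


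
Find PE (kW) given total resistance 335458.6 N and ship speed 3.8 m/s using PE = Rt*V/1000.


Formula: PE = Rt * V / 1000 (kW)
Step 1 — PE (W) = 335458.6 * 3.8 = 1274742.68 W
Step 2 — PE (kW) = 1274742.68 / 1000 ≈ 1274.7 kW (5 s.f.)

1274.7 kW


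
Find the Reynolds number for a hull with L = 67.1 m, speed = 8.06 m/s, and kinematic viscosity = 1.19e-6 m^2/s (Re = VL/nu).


Formula: Re = V * L / nu
Step 1 — V * L = 8.06 * 67.1 = 540.826 m^2/s
Step 2 — Re = 540.826 / 1.19e-6 = 4.54e+08

4.54e+08


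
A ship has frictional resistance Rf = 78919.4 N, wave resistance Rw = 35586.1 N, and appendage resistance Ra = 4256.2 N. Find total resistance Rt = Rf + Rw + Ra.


Formula: Rt = Rf + Rw + Ra
Substituting: Rt = 78919.4 + 35586.1 + 4256.2
Result: Rt = 118761.7 N

118761.7 N


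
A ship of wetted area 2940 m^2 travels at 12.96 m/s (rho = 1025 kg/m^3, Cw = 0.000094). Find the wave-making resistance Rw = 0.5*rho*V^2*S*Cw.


Formula: Rw = 0.5 * rho * V^2 * S * Cw
Step 1 — V^2 = 12.96^2 = 167.9616
Step 2 — 0.5 * rho * V^2 = 0.5 * 1025 * 167.9616 = 86080.32
Step 3 — Rw = 86080.32 * 2940 * 0.000094 ≈ 23789 N (5 s.f.)

23789 N


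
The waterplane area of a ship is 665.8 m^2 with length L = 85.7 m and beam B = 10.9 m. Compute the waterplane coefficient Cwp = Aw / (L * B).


Formula: Cwp = Aw / (L * B)
Step 1 — L * B = 85.7 * 10.9 = 934.13 m^2
Step 2 — Cwp = 665.8 / 934.13 ≈ 0.71275 (5 s.f.)

0.71275


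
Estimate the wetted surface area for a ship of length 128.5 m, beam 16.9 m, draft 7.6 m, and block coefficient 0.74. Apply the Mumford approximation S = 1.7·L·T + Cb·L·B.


Formula: S = 1.7*L*T + V/T with V = Cb*L*B*T, i.e. S = L * (1.7*T + Cb*B)
Step 1 — 1.7*T = 1.7 * 7.6 = 12.92 m
Step 2 — Cb*B = 0.74 * 16.9 = 12.506 m
Step 3 — 1.7*T + Cb*B = 12.92 + 12.506 = 25.426 m
Step 4 — S = 128.5 * 25.426 ≈ 3267.2 m^2 (5 s.f.)

3267.2 m^2


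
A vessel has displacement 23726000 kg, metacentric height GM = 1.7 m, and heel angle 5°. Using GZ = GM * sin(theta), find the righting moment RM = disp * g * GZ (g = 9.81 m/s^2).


Formula: GZ = GM * sin(theta); RM = disp * g * GZ
Step 1 — GZ = 1.7 * sin(5°) = 1.7 * 0.087156 = 0.148165 m
Step 2 — RM = 23726000 * 9.81 * 0.148165 ≈ 34486000 N·m (5 s.f.)

34486000 N·m


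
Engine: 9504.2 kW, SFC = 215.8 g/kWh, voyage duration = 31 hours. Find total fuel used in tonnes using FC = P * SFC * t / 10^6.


Formula: FC (tonnes) = P * SFC * t / 1,000,000
Step 1 — P * SFC * t = 9504.2 * 215.8 * 31 = 63581197.16 g
Step 2 — FC (tonnes) = 63581197.16 / 1,000,000 ≈ 63.581 tonnes (5 s.f.)

63.581 tonnes


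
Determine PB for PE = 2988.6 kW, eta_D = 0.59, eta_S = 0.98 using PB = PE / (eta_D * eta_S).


Formula: PB = PE / (eta_D * eta_S)
Step 1 — combined efficiency = eta_D * eta_S = 0.59 * 0.98 = 0.5782
Step 2 — PB = 2988.6 / 0.5782 ≈ 5168.8 kW (5 s.f.)

5168.8 kW


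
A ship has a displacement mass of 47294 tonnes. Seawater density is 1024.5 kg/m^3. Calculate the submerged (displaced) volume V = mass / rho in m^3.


Formula: V = mass / rho
Step 1 — convert tonnes to kg: 47294 t * 1000 = 47294000 kg
Step 2 — V = 47294000 / 1024.5 ≈ 46163 m^3 (5 s.f.)

46163 m^3


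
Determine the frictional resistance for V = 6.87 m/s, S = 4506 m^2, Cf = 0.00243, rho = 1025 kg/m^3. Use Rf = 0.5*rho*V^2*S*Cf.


Formula: Rf = 0.5 * rho * V^2 * S * Cf
Step 1 — V^2 = 6.87^2 = 47.1969
Step 2 — 0.5 * rho * V^2 = 0.5 * 1025 * 47.1969 = 24188.41125
Step 3 — Rf = 24188.41125 * 4506 * 0.00243 ≈ 264850 N (5 s.f.)

264850 N


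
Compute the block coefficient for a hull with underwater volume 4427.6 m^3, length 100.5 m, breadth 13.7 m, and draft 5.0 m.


Formula: Cb = V / (L * B * T)
Step 1 — L * B * T = 100.5 * 13.7 * 5.0 = 6884.25 m^3
Step 2 — Cb = 4427.6 / 6884.25 ≈ 0.64315 (5 s.f.)

0.64315


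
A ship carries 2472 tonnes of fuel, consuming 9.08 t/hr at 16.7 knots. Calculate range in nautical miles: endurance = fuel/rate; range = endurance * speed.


Formula: endurance = fuel / rate; range = endurance * speed
Step 1 — endurance = 2472 / 9.08 = 272.2467 hours
Step 2 — range = 272.2467 * 16.7 ≈ 4546.5 nautical miles (5 s.f.)

4546.5 NM


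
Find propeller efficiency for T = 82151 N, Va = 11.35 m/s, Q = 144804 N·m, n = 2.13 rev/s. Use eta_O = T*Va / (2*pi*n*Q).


Formula: eta = T * Va / (2 * pi * n * Q)
Step 1 — numerator = T * Va = 82151 * 11.35 = 932413.85
Step 2 — 2 * pi * n = 2 * pi * 2.13 = 13.383185
Step 3 — denominator = 13.383185 * 144804 = 1937938.72
Step 4 — eta = 932413.85 / 1937938.72 ≈ 0.48114 (5 s.f.)

0.48114


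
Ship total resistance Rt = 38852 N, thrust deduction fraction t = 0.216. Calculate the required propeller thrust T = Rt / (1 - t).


Formula: T = Rt / (1 - t)
Step 1 — (1 - t) = 1 - 0.216 = 0.784
Step 2 — T = 38852 / 0.784 ≈ 49556 N (5 s.f.)

49556 N


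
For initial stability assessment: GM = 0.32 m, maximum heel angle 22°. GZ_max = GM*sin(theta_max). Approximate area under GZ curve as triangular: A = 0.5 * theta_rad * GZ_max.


Formula: GZ_max = GM * sin(theta); Area = 0.5 * theta_rad * GZ_max
Step 1 — GZ_max = 0.32 * sin(22°) = 0.32 * 0.374607 = 0.119874 m
Step 2 — theta_rad = 22 * pi/180 = 0.383972 rad
Step 3 — Area = 0.5 * 0.383972 * 0.119874 ≈ 0.023014 m·rad (5 s.f.)

0.023014 m·rad


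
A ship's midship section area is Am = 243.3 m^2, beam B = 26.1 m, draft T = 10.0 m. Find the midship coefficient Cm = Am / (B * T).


Formula: Cm = Am / (B * T)
Step 1 — B * T = 26.1 * 10.0 = 261.0 m^2
Step 2 — Cm = 243.3 / 261.0 ≈ 0.93218 (5 s.f.)

0.93218


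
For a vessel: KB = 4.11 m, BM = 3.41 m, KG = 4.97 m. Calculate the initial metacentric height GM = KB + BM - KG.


Formula: GM = KB + BM - KG
Step 1 — KM = KB + BM = 4.11 + 3.41 = 7.52 m
Step 2 — GM = KM - KG = 7.52 - 4.97 = 2.55 m

2.55 m


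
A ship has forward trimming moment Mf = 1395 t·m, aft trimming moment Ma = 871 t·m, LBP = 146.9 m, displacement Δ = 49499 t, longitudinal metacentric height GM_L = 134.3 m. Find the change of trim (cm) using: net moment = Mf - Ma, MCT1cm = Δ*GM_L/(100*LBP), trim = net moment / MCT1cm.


Formula: net trimming moment = Mf - Ma; MCT1cm = Δ*GM_L/(100*LBP); trim = net moment / MCT1cm
Step 1 — net trimming moment = 1395 - 871 = 524 t·m
Step 2 — MCT1cm = 49499 * 134.3 / (100 * 146.9) = 452.5334 t·m/cm
Step 3 — trim = 524 / 452.5334 ≈ 1.1579 cm (5 s.f.)

1.1579 cm


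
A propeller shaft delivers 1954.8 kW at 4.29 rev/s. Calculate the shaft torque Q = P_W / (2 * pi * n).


Formula: Q = P_W / (2 * pi * n)
Step 1 — P_W = 1954.8 kW * 1000 = 1954800.0 W
Step 2 — 2 * pi * n = 2 * pi * 4.29 = 26.954865
Step 3 — Q = 1954800.0 / 26.954865 ≈ 72521 N·m (5 s.f.)

72521 N·m


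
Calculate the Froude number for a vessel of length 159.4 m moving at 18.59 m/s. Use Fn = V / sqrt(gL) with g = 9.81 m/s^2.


Formula: Fn = V / sqrt(g * L)
Step 1 — g * L = 9.81 * 159.4 = 1563.714
Step 2 — sqrt(g * L) = sqrt(1563.714) = 39.543824
Step 3 — Fn = 18.59 / 39.543824 ≈ 0.47011 (5 s.f.)

0.47011


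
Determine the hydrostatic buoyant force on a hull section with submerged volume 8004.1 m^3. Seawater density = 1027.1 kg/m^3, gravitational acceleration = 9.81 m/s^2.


Formula: Fb = rho * g * V
Substituting: Fb = 1027.1 * 9.81 * 8004.1
Intermediate: 1027.1 * 9.81 = 10075.851
Result: Fb = 10075.851 * 8004.1 ≈ 80648000 N (5 s.f.)

80648000 N


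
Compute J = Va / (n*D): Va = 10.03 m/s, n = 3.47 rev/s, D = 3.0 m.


Formula: J = Va / (n * D)
Step 1 — n * D = 3.47 * 3.0 = 10.41
Step 2 — J = 10.03 / 10.41 ≈ 0.96350 (5 s.f.)

0.96350


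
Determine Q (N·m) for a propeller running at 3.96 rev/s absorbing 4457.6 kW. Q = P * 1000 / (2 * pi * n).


Formula: Q = P_W / (2 * pi * n)
Step 1 — P_W = 4457.6 kW * 1000 = 4457600.0 W
Step 2 — 2 * pi * n = 2 * pi * 3.96 = 24.881414
Step 3 — Q = 4457600.0 / 24.881414 ≈ 179150 N·m (5 s.f.)

179150 N·m


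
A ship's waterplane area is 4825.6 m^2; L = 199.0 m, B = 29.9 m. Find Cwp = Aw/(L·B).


Formula: Cwp = Aw / (L * B)
Step 1 — L * B = 199.0 * 29.9 = 5950.1 m^2
Step 2 — Cwp = 4825.6 / 5950.1 ≈ 0.81101 (5 s.f.)

0.81101
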